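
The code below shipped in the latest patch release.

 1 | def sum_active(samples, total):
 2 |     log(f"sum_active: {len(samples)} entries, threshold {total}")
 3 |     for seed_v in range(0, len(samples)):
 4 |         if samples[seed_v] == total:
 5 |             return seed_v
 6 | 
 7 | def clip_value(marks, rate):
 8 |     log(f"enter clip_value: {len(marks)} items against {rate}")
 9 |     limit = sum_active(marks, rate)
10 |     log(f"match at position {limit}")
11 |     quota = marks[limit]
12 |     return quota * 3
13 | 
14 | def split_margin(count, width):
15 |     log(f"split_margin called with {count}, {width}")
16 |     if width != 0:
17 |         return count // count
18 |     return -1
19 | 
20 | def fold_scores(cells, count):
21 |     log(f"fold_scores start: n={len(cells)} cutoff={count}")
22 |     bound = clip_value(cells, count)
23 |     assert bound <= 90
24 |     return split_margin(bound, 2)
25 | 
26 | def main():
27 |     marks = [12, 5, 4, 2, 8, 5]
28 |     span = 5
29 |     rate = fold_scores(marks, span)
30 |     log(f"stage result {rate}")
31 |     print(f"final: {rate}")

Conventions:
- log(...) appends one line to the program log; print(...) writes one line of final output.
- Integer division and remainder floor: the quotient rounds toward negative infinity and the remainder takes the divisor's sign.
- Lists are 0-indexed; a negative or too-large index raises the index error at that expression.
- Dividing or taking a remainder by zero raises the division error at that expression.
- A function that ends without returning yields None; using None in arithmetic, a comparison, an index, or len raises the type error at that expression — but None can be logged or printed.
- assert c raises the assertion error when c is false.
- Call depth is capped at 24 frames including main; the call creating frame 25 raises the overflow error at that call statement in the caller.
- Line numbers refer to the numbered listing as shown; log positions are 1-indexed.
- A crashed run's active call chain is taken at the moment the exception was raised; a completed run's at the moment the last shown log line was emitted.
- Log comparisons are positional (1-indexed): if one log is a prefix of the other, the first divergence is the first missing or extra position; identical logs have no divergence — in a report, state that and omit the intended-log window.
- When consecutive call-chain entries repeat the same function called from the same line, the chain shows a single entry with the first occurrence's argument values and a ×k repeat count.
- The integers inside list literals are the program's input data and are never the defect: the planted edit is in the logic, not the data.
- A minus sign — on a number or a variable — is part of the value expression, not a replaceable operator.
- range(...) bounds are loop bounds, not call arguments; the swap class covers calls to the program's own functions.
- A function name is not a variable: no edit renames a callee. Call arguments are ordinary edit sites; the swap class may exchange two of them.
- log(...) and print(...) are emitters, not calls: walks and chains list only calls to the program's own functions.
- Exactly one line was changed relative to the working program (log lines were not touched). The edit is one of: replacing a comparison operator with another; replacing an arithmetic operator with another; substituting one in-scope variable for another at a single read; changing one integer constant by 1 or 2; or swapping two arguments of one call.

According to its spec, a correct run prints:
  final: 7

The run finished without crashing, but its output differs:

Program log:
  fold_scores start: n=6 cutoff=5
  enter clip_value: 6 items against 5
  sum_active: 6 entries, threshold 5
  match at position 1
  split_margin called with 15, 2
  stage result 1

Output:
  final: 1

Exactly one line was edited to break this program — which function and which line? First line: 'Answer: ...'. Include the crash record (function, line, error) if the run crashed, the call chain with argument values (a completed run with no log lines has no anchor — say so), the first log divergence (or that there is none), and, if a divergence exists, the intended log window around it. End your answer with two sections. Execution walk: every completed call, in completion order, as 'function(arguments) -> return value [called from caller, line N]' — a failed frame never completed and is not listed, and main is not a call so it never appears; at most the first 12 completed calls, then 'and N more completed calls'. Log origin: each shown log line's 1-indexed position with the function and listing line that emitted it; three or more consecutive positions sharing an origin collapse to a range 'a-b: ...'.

Answer: the defect is in split_margin at line 17.
Key observation: The earliest visible damage is log position 6 — 'stage result 1' rather than the intended 'stage result 7'.
Call chain: main.
First divergence: position 6 — the shown line 'stage result 1' should read 'stage result 7'.
Intended log window:
  4: match at position 1
  5: split_margin called with 15, 2
  6: stage result 7
Execution walk:
  sum_active([12, 5, 4, 2, 8, 5], 5) -> 1  [called from clip_value, line 9]
  clip_value([12, 5, 4, 2, 8, 5], 5) -> 15  [called from fold_scores, line 22]
  split_margin(15, 2) -> 1  [called from fold_scores, line 24]
  fold_scores([12, 5, 4, 2, 8, 5], 5) -> 1  [called from main, line 29]
Origin of each log line:
  1: emitted by fold_scores (line 21)
  2: emitted by clip_value (line 8)
  3: emitted by sum_active (line 2)
  4: emitted by clip_value (line 10)
  5: emitted by split_margin (line 15)
  6: emitted by main (line 30)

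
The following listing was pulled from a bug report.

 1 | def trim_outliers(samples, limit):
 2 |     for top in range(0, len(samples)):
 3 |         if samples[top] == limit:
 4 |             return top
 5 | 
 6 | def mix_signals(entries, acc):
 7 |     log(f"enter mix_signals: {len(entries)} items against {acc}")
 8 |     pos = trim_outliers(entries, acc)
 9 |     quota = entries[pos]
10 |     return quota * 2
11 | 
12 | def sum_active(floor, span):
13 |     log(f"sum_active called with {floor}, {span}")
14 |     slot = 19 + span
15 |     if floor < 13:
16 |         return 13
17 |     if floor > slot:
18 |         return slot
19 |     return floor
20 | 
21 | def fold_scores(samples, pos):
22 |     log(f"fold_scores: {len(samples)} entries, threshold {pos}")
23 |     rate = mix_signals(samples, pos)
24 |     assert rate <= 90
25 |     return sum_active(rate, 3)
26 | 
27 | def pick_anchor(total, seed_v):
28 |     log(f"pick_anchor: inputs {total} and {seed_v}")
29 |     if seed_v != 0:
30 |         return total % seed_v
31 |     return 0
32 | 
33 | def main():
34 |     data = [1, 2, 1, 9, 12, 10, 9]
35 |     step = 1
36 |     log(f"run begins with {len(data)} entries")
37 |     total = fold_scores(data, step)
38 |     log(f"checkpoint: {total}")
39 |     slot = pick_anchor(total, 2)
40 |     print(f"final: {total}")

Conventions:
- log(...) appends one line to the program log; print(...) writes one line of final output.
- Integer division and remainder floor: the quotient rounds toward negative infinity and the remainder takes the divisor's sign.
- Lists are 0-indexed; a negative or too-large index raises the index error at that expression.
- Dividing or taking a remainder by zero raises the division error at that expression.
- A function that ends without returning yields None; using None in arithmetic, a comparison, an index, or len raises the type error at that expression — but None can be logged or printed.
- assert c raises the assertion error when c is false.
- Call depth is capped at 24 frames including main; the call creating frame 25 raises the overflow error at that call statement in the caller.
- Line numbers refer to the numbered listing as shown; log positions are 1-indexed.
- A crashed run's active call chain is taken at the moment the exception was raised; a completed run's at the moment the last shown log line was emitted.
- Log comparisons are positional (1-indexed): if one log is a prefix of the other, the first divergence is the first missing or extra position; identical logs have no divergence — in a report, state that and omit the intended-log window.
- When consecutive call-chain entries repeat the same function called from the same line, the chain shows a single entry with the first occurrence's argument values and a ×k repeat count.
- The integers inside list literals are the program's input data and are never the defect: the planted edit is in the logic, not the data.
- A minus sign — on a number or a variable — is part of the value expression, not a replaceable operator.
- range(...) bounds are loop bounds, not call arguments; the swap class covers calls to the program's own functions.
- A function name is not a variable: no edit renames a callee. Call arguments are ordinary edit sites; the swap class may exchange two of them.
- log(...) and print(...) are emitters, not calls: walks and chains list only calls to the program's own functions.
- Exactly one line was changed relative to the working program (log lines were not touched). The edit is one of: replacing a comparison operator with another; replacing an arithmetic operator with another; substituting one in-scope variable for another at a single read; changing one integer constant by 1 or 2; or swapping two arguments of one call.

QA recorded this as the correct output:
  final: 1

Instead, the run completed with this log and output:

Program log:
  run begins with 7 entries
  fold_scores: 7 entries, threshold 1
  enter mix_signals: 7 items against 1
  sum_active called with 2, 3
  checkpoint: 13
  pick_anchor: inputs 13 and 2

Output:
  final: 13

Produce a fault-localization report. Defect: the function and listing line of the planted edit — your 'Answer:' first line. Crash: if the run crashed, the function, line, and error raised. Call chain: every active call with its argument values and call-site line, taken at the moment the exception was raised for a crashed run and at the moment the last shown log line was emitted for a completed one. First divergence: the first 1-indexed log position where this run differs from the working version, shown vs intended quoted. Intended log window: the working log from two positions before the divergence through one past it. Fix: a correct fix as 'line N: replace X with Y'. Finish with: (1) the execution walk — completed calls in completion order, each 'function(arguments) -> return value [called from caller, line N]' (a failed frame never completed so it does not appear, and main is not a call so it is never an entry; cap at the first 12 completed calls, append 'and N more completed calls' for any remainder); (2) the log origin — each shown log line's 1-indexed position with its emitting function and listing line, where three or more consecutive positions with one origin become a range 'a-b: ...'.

Answer: the defect is in main at line 40.
The tell: Log streams are identical — the defect surfaces only in the printed output.
Call chain: main -> pick_anchor(13, 2) (called at line 39).
First divergence: none (the log streams are identical).
Execution walk:
  trim_outliers([1, 2, 1, 9, 12, 10, 9], 1) -> 0  [called from mix_signals, line 8]
  mix_signals([1, 2, 1, 9, 12, 10, 9], 1) -> 2  [called from fold_scores, line 23]
  sum_active(2, 3) -> 13  [called from fold_scores, line 25]
  fold_scores([1, 2, 1, 9, 12, 10, 9], 1) -> 13  [called from main, line 37]
  pick_anchor(13, 2) -> 1  [called from main, line 39]
Origin of each log line:
  1: emitted by main (line 36)
  2: emitted by fold_scores (line 22)
  3: emitted by mix_signals (line 7)
  4: emitted by sum_active (line 13)
  5: emitted by main (line 38)
  6: emitted by pick_anchor (line 28)
A correct fix: line 40: replace `total` with `slot`.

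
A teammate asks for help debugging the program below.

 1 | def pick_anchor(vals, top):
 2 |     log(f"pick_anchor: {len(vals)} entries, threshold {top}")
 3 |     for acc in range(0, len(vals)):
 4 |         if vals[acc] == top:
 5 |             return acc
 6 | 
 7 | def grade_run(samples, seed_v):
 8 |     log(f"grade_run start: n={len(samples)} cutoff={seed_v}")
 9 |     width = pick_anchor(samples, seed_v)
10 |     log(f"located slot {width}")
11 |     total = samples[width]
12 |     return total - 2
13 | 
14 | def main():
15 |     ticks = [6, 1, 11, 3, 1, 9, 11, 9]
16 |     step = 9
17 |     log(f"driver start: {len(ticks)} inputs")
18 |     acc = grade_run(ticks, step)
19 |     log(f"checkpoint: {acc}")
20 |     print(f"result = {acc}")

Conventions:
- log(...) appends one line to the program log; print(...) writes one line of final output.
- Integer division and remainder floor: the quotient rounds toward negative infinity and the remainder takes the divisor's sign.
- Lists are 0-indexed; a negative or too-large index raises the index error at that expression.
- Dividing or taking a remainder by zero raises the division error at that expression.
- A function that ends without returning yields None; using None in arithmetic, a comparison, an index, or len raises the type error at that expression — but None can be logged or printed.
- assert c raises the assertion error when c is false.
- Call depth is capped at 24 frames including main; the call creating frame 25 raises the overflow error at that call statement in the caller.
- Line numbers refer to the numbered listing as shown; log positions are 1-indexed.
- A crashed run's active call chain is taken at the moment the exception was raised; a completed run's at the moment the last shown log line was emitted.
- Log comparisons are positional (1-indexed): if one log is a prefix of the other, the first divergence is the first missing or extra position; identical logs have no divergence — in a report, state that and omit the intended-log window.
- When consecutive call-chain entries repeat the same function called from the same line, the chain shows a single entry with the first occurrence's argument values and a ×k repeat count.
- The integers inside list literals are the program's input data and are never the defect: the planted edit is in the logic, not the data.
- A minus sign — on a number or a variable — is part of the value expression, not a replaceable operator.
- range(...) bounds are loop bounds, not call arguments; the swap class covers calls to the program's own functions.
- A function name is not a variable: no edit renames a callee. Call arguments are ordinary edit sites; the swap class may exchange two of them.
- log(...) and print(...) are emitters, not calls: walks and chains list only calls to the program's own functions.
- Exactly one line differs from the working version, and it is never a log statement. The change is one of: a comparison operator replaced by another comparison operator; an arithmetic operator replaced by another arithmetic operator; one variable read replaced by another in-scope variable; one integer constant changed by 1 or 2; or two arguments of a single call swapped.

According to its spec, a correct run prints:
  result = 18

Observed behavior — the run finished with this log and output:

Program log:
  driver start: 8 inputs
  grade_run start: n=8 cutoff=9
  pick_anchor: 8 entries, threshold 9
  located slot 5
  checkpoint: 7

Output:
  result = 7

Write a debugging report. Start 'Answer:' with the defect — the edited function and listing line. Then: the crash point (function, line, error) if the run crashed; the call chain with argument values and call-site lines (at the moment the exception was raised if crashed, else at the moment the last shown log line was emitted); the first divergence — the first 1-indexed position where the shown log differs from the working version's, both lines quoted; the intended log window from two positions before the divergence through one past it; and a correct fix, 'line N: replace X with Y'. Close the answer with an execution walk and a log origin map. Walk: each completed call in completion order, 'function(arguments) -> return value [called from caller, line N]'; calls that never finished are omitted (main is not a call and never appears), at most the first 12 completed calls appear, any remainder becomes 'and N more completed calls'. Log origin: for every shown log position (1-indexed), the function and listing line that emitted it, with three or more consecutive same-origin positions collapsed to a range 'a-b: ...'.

Answer: the defect is in grade_run at line 12.
Key observation: The log first diverges at position 5: the faulty run prints 'checkpoint: 7' where the working version prints 'checkpoint: 18'.
Call chain: main.
First divergence: position 5 — shown 'checkpoint: 7', intended 'checkpoint: 18'.
Intended log window:
  3: pick_anchor: 8 entries, threshold 9
  4: located slot 5
  5: checkpoint: 18
Execution walk:
  pick_anchor([6, 1, 11, 3, 1, 9, 11, 9], 9) -> 5  [called from grade_run, line 9]
  grade_run([6, 1, 11, 3, 1, 9, 11, 9], 9) -> 7  [called from main, line 18]
Log origin:
  1: from main, line 17
  2: from grade_run, line 8
  3: from pick_anchor, line 2
  4: from grade_run, line 10
  5: from main, line 19
A correct fix: line 12: replace `-` with `*`.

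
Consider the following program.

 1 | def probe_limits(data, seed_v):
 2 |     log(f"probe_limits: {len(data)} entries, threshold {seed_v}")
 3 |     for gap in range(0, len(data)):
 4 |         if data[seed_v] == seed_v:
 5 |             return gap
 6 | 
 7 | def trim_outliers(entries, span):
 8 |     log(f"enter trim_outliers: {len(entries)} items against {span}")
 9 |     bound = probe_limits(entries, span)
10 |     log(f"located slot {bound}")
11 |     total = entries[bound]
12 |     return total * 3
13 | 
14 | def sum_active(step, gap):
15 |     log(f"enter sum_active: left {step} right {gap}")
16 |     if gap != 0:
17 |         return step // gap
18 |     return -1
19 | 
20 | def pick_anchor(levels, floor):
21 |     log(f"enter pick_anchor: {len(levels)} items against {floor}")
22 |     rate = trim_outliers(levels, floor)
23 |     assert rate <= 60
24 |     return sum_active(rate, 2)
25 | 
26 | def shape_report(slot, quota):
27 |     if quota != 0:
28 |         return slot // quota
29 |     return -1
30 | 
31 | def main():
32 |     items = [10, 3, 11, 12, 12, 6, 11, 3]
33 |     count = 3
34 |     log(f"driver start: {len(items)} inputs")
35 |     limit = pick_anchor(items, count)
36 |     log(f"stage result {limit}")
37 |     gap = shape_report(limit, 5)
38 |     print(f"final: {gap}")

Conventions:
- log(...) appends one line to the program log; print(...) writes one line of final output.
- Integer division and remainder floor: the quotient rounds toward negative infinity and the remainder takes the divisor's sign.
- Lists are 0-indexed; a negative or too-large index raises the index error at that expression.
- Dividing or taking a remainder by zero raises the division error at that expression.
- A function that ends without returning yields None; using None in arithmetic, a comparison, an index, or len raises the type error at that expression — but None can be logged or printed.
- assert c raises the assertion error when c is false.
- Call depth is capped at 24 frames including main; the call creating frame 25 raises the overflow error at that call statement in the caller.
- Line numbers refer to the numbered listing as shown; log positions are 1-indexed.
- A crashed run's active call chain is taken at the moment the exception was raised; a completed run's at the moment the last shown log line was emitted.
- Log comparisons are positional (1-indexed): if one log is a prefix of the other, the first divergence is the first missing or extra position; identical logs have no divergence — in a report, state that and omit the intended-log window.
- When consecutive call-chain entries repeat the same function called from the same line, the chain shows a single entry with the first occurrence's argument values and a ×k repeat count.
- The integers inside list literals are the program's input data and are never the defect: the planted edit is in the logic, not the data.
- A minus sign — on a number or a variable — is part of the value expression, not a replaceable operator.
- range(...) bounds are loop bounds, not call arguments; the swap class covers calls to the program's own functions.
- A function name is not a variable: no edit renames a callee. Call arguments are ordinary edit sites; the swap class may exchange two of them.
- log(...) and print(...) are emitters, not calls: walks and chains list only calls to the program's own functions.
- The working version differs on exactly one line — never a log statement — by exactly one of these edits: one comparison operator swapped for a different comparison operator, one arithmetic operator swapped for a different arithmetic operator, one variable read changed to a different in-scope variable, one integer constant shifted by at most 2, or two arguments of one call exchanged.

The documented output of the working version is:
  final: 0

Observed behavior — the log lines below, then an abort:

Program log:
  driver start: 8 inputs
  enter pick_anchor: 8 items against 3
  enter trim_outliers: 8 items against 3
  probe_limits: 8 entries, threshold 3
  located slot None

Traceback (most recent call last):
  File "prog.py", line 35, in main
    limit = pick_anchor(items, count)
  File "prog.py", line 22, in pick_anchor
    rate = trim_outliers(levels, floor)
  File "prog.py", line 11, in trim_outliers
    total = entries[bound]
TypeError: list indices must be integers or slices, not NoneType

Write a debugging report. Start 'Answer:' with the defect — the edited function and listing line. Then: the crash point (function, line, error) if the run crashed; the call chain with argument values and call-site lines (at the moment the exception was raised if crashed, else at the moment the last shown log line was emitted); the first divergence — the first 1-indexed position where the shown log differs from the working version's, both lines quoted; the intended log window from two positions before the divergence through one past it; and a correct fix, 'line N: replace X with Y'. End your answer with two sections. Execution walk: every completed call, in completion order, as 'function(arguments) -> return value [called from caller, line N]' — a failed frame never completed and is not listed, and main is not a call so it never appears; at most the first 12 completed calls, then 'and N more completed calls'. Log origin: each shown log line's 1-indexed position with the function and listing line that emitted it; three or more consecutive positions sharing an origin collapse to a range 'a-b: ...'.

Answer: the defect is in probe_limits at line 4.
Key fact: The earliest visible damage is log position 5 — 'located slot None' rather than the intended 'located slot 1'.
Crash: trim_outliers, line 11, TypeError.
Call chain: main -> pick_anchor([10, 3, 11, 12, 12, 6, 11, 3], 3) (called at line 35) -> trim_outliers([10, 3, 11, 12, 12, 6, 11, 3], 3) (called at line 22).
First divergence: at position 5 the run shows 'located slot None' where the working version logs 'located slot 1'.
Intended log window:
  3: enter trim_outliers: 8 items against 3
  4: probe_limits: 8 entries, threshold 3
  5: located slot 1
  6: enter sum_active: left 9 right 2
Execution walk:
  probe_limits([10, 3, 11, 12, 12, 6, 11, 3], 3) -> None  [called from trim_outliers, line 9]
Log origins:
  1: logged in main at line 34
  2: logged in pick_anchor at line 21
  3: logged in trim_outliers at line 8
  4: logged in probe_limits at line 2
  5: logged in trim_outliers at line 10
A correct fix: line 4: replace `data[seed_v]` with `data[gap]`.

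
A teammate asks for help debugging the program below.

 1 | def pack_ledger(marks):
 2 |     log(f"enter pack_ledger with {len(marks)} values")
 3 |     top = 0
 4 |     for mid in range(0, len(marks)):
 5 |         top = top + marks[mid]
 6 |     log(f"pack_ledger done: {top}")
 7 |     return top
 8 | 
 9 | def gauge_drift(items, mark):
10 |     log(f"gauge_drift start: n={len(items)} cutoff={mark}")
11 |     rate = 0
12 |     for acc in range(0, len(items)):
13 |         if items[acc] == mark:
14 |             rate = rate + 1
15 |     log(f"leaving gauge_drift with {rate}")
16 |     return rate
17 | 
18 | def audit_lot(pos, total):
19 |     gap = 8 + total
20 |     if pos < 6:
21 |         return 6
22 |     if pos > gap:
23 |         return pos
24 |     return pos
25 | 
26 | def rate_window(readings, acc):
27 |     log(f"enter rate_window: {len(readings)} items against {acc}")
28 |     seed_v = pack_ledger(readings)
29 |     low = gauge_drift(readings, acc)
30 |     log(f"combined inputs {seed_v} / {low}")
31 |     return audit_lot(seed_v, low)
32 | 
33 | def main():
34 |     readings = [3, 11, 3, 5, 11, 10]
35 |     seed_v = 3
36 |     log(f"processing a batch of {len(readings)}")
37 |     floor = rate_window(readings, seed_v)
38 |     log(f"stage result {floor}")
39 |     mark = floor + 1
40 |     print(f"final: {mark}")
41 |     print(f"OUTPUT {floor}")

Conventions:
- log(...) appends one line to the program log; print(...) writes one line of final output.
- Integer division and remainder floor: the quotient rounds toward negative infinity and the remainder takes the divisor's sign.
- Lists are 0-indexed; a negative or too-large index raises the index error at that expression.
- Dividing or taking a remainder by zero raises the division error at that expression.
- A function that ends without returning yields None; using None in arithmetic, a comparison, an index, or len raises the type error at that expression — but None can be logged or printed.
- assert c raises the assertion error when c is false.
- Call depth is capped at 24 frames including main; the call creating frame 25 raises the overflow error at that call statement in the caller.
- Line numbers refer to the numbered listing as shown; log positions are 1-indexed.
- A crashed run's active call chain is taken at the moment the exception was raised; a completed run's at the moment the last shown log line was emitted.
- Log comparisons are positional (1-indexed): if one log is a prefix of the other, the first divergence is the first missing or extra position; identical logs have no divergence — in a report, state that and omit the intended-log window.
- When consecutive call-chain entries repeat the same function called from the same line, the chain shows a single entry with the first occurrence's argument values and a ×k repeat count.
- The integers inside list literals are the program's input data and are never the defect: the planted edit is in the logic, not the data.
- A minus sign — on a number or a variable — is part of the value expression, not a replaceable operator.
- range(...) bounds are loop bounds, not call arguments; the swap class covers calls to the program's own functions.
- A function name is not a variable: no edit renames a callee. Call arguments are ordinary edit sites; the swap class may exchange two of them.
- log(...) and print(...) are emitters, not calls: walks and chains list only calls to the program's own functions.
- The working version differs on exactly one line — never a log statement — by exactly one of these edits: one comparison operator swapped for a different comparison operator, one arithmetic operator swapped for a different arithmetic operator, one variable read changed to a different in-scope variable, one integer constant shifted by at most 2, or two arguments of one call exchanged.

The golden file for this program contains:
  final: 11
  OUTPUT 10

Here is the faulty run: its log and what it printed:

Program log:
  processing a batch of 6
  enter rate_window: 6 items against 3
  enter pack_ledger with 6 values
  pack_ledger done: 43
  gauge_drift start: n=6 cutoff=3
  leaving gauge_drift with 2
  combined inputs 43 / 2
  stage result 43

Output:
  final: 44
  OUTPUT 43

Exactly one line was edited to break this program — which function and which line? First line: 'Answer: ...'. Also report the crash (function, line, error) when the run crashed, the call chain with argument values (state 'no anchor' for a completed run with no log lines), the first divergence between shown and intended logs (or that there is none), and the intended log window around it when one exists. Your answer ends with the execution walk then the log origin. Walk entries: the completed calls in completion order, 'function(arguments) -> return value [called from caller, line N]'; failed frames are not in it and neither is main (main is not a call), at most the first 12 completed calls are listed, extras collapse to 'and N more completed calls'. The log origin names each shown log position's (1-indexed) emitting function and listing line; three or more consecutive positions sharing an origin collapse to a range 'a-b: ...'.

Answer: the defect is in audit_lot at line 23.
The tell: The log first diverges at position 8: the faulty run prints 'stage result 43' where the working version prints 'stage result 10'.
Call chain: main.
First divergence: at position 8 the run shows 'stage result 43' where the working version logs 'stage result 10'.
Intended log window:
  6: leaving gauge_drift with 2
  7: combined inputs 43 / 2
  8: stage result 10
Execution walk:
  pack_ledger([3, 11, 3, 5, 11, 10]) -> 43  [called from rate_window, line 28]
  gauge_drift([3, 11, 3, 5, 11, 10], 3) -> 2  [called from rate_window, line 29]
  audit_lot(43, 2) -> 43  [called from rate_window, line 31]
  rate_window([3, 11, 3, 5, 11, 10], 3) -> 43  [called from main, line 37]
Log origins:
  1: logged in main at line 36
  2: logged in rate_window at line 27
  3: logged in pack_ledger at line 2
  4: logged in pack_ledger at line 6
  5: logged in gauge_drift at line 10
  6: logged in gauge_drift at line 15
  7: logged in rate_window at line 30
  8: logged in main at line 38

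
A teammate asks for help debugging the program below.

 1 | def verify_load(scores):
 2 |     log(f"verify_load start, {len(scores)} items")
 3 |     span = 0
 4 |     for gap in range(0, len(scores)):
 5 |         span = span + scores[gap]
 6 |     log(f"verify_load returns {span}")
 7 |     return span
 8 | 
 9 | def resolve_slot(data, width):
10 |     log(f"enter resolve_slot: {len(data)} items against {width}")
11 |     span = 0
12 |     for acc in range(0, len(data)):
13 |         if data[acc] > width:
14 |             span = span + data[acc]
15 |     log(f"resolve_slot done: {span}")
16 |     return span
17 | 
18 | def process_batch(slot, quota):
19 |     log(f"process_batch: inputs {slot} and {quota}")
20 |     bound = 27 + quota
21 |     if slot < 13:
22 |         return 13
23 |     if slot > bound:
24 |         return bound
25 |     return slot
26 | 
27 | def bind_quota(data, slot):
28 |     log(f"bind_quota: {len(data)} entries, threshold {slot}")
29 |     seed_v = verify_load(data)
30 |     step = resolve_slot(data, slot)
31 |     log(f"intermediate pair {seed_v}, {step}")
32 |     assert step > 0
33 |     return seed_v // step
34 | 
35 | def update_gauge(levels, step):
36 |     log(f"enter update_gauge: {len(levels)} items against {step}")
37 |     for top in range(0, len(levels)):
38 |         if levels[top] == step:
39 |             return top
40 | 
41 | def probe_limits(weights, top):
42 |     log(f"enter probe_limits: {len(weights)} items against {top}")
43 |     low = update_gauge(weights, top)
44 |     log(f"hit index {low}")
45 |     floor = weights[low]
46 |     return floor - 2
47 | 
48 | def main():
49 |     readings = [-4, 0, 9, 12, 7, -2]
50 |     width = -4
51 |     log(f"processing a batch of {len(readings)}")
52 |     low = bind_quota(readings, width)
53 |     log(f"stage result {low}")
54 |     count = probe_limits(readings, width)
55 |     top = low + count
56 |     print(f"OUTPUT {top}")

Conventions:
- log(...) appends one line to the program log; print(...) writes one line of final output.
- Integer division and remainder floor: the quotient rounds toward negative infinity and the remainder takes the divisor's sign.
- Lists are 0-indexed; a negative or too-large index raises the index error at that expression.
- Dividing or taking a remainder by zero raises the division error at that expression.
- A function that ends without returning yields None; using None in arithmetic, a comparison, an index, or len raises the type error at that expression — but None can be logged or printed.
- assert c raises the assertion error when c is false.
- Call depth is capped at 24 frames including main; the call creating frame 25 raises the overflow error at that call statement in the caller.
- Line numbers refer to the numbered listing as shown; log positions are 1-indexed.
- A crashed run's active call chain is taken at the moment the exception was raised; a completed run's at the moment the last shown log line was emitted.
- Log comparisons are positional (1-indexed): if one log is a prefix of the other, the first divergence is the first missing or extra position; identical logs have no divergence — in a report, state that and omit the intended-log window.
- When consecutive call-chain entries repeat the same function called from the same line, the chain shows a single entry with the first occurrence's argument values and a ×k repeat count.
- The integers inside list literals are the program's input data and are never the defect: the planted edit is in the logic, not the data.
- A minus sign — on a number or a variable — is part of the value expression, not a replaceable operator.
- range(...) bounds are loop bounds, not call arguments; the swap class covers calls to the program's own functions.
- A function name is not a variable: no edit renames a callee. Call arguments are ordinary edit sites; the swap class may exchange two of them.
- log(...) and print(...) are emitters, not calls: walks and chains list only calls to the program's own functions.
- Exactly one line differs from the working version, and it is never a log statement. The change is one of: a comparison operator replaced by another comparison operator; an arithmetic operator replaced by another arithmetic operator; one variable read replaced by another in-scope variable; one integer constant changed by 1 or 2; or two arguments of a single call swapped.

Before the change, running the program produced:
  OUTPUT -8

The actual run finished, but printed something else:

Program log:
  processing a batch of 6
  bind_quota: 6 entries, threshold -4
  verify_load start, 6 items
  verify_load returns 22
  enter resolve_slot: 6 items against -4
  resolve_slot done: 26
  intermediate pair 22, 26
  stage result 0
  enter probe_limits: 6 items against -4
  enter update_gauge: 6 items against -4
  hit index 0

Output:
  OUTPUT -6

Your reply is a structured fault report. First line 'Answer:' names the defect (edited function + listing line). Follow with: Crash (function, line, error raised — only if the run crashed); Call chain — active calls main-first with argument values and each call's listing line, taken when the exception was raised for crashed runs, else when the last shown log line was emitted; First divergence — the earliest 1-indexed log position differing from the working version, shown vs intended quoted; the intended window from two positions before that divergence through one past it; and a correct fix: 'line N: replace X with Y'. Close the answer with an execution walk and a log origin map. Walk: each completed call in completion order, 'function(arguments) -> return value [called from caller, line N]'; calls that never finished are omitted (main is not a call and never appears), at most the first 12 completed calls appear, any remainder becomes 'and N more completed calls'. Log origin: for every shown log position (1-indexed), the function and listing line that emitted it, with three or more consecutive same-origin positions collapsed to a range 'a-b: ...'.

Answer: the defect is in probe_limits at line 46.
The tell: Every logged value matches the working version; the printed result is what differs.
Call chain: main -> probe_limits([-4, 0, 9, 12, 7, -2], -4) (called at line 54).
First divergence: there is none — every log position agrees.
Execution walk:
  verify_load([-4, 0, 9, 12, 7, -2]) -> 22  [called from bind_quota, line 29]
  resolve_slot([-4, 0, 9, 12, 7, -2], -4) -> 26  [called from bind_quota, line 30]
  bind_quota([-4, 0, 9, 12, 7, -2], -4) -> 0  [called from main, line 52]
  update_gauge([-4, 0, 9, 12, 7, -2], -4) -> 0  [called from probe_limits, line 43]
  probe_limits([-4, 0, 9, 12, 7, -2], -4) -> -6  [called from main, line 54]
Log origin:
  1: from main, line 51
  2: from bind_quota, line 28
  3: from verify_load, line 2
  4: from verify_load, line 6
  5: from resolve_slot, line 10
  6: from resolve_slot, line 15
  7: from bind_quota, line 31
  8: from main, line 53
  9: from probe_limits, line 42
  10: from update_gauge, line 36
  11: from probe_limits, line 44
A correct fix: line 46: replace `-` with `*`.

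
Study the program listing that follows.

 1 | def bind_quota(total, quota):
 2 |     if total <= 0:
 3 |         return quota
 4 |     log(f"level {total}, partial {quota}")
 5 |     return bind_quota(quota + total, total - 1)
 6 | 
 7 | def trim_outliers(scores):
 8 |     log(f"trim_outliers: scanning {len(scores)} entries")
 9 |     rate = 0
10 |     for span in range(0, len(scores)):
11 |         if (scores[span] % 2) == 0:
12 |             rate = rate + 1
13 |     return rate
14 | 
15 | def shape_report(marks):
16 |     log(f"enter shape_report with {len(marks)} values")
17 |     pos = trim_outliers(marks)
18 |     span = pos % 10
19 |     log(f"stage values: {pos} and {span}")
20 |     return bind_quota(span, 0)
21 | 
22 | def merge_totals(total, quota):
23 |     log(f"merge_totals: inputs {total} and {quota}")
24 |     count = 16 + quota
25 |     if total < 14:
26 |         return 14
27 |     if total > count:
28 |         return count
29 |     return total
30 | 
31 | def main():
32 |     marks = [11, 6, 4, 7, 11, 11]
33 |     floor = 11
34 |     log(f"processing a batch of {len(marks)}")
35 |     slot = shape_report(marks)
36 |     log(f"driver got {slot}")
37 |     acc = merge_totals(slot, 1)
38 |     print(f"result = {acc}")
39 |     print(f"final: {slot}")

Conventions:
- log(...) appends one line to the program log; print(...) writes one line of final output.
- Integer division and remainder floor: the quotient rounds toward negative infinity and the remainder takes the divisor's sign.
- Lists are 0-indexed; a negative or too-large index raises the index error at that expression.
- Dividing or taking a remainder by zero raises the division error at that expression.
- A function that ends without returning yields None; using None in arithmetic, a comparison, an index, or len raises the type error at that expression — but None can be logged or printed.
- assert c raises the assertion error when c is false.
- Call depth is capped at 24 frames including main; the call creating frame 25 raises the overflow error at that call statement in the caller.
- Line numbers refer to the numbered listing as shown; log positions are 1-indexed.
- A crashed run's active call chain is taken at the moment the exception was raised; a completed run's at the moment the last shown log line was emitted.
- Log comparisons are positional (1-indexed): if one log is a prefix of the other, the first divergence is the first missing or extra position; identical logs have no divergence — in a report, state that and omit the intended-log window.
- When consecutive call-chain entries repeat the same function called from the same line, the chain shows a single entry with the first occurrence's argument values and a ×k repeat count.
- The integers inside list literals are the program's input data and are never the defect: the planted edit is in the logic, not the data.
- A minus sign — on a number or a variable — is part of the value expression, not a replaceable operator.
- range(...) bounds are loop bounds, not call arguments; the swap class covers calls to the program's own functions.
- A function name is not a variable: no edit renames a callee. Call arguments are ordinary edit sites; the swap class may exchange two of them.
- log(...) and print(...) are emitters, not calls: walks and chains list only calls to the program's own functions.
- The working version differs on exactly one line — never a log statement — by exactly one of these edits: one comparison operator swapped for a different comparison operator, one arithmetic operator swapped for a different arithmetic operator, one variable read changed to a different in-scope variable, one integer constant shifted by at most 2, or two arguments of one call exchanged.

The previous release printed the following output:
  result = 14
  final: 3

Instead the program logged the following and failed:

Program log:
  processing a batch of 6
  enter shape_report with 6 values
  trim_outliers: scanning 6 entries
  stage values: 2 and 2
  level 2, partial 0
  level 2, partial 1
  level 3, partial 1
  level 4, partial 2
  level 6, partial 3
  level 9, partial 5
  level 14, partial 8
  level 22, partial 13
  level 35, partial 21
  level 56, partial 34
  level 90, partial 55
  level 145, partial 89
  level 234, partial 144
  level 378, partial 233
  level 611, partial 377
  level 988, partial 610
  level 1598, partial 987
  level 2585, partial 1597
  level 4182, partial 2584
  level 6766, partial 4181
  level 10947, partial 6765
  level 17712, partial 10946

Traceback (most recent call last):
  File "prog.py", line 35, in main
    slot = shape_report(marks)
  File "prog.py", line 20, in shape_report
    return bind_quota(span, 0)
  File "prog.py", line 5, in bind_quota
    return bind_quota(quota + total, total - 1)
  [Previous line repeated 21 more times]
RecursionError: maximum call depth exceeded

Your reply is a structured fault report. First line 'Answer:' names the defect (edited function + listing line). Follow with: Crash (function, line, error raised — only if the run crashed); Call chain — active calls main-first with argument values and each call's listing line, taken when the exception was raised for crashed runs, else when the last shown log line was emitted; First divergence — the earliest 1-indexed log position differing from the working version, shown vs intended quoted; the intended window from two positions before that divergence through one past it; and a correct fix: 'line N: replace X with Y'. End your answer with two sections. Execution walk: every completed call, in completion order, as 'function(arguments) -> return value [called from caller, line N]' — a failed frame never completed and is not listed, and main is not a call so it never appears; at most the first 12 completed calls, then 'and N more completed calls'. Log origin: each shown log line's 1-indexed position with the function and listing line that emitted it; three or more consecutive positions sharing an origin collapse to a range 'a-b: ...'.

Answer: the defect is in bind_quota at line 5.
Core observation: The log first diverges at position 6: the faulty run prints 'level 2, partial 1' where the working version prints 'level 1, partial 2'.
Crash: bind_quota, line 5, RecursionError.
Call chain: main -> shape_report([11, 6, 4, 7, 11, 11]) (called at line 35) -> bind_quota(2, 0) (called at line 20) -> bind_quota(2, 1) (called at line 5) ×21.
First divergence: at position 6 the run shows 'level 2, partial 1' where the working version logs 'level 1, partial 2'.
Intended log window:
  4: stage values: 2 and 2
  5: level 2, partial 0
  6: level 1, partial 2
  7: driver got 3
Execution walk:
  trim_outliers([11, 6, 4, 7, 11, 11]) -> 2  [called from shape_report, line 17]
Log origins:
  1: from main, line 34
  2: from shape_report, line 16
  3: from trim_outliers, line 8
  4: from shape_report, line 19
  5-26: from bind_quota, line 4
A correct fix: line 5: replace `bind_quota(quota + total, total - 1)` with `bind_quota(total - 1, quota + total)`.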